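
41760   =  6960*6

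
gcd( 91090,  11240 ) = 10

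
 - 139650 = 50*( - 2793)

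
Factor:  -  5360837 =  - 5360837^1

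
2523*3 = 7569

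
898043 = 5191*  173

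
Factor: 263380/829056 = 2^( - 5) * 3^( - 1 )*5^1*13^1*17^(  -  1 )*127^( -1)*1013^1 = 65845/207264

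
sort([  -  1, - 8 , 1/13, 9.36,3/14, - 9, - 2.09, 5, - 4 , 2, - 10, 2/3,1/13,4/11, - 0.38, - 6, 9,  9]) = [-10, -9  , - 8, - 6,-4 , - 2.09,  -  1, - 0.38,  1/13 , 1/13, 3/14, 4/11,2/3,2,  5,9,  9, 9.36]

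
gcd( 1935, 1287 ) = 9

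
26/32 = 13/16 = 0.81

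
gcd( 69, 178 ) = 1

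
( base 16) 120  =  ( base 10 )288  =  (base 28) a8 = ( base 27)ai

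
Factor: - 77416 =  - 2^3 * 9677^1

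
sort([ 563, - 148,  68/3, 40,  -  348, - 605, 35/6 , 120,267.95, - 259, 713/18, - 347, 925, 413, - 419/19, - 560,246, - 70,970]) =[ - 605, - 560,-348, - 347, - 259, - 148, - 70,-419/19, 35/6,68/3, 713/18, 40, 120,246, 267.95, 413,563 , 925, 970 ]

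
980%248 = 236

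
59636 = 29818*2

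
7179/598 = 7179/598= 12.01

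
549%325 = 224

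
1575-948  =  627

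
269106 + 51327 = 320433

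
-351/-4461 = 117/1487=0.08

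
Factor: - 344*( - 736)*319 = 2^8*11^1*23^1*29^1*43^1 = 80765696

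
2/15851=2/15851 = 0.00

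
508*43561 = 22128988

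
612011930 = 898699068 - 286687138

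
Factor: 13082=2^1*31^1*211^1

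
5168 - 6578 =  - 1410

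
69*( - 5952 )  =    -  410688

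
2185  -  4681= - 2496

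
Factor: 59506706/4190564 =4250479/299326 = 2^( - 1)*19^(  -  1)*7877^( - 1)*4250479^1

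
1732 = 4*433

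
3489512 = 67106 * 52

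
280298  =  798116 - 517818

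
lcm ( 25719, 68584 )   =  205752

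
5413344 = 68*79608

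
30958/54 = 15479/27 = 573.30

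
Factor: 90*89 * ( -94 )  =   - 2^2*3^2*5^1*47^1*89^1 = -  752940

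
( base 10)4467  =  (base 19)C72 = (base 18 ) de3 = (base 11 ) 33a1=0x1173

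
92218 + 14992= 107210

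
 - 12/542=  - 1 + 265/271 = - 0.02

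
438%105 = 18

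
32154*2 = 64308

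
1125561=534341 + 591220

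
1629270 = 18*90515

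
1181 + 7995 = 9176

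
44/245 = 44/245 = 0.18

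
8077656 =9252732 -1175076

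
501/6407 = 501/6407 = 0.08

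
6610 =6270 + 340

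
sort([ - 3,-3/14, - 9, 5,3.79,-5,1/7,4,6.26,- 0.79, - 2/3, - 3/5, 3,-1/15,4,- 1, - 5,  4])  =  [  -  9,-5,-5,-3, - 1, - 0.79, - 2/3,- 3/5,-3/14, - 1/15,1/7, 3,3.79, 4,4,4, 5,6.26 ]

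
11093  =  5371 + 5722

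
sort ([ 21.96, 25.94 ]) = [21.96,25.94 ] 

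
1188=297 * 4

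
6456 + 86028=92484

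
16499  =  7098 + 9401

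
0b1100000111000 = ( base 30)6QK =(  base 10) 6200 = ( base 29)7AN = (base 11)4727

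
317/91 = 317/91= 3.48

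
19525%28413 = 19525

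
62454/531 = 117 + 109/177 =117.62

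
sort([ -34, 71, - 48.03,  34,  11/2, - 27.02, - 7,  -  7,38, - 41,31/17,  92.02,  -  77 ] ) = [-77, - 48.03, - 41,-34,-27.02,-7,-7 , 31/17, 11/2,34,38,71, 92.02 ] 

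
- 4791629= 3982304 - 8773933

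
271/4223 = 271/4223 = 0.06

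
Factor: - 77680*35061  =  -2^4*3^1*5^1 * 13^1 * 29^1*31^1*971^1= -2723538480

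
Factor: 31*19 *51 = 30039 = 3^1 * 17^1*19^1*31^1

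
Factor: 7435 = 5^1*1487^1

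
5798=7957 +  - 2159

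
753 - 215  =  538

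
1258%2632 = 1258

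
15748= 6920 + 8828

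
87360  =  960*91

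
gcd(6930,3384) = 18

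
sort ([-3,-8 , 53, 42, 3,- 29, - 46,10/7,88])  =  [ - 46, - 29, - 8, - 3, 10/7,3, 42,53,88 ] 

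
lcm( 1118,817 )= 21242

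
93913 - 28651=65262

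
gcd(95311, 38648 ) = 1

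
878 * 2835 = 2489130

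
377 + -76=301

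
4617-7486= -2869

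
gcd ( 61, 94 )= 1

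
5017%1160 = 377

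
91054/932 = 97 + 325/466= 97.70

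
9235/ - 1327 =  - 9235/1327 = - 6.96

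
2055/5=411 = 411.00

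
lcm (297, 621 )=6831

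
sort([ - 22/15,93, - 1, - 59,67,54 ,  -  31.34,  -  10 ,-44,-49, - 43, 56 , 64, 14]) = [ - 59, - 49, - 44, - 43, - 31.34,  -  10, - 22/15,  -  1,14, 54, 56, 64,  67, 93 ]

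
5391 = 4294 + 1097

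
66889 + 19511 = 86400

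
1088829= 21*51849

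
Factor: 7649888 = 2^5*61^1 * 3919^1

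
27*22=594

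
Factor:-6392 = - 2^3 * 17^1*47^1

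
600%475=125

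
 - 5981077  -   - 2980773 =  - 3000304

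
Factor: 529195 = 5^1 * 109^1 * 971^1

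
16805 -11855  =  4950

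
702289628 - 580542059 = 121747569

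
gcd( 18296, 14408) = 8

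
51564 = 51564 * 1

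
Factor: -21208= -2^3 * 11^1 * 241^1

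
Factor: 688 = 2^4*43^1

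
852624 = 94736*9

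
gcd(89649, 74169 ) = 9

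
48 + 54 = 102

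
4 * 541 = 2164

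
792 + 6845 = 7637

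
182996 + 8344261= 8527257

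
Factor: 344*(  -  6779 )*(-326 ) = 2^4*43^1*163^1*6779^1 = 760224176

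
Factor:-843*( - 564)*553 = 2^2*3^2  *  7^1*47^1*79^1 * 281^1 = 262924956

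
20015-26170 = -6155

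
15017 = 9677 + 5340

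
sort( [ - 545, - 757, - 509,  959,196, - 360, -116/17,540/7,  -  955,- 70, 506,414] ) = [ - 955, - 757,  -  545,-509,  -  360,- 70, - 116/17 , 540/7  ,  196,414,506,959]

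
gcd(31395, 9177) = 483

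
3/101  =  3/101 = 0.03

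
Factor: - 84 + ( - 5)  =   -89 = - 89^1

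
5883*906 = 5329998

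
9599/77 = 124 + 51/77 = 124.66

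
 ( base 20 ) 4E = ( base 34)2Q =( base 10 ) 94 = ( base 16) 5e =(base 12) 7a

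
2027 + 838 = 2865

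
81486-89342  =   - 7856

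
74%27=20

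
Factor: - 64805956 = - 2^2 * 16201489^1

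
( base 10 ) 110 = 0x6E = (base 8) 156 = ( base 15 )75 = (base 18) 62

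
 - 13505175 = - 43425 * 311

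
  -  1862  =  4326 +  - 6188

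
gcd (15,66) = 3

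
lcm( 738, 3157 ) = 56826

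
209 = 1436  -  1227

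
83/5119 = 83/5119 = 0.02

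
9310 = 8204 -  -1106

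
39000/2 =19500 = 19500.00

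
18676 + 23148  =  41824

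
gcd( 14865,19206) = 3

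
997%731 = 266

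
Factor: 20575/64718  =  2^(-1 )*5^2*823^1 *32359^( - 1 )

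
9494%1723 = 879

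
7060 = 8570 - 1510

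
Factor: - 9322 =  - 2^1*59^1*79^1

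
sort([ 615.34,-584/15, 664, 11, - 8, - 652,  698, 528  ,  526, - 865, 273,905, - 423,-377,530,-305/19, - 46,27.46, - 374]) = [ - 865,-652, - 423, - 377, - 374, - 46,-584/15, - 305/19, - 8, 11,27.46, 273,526, 528, 530, 615.34, 664, 698, 905]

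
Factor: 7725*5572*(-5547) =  - 238763403900 = - 2^2*3^2*5^2 * 7^1*43^2*103^1 * 199^1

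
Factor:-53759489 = -7^1*7679927^1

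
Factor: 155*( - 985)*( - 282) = 2^1*3^1*5^2*31^1*47^1 * 197^1 = 43054350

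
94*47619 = 4476186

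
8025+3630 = 11655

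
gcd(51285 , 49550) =5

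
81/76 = 81/76  =  1.07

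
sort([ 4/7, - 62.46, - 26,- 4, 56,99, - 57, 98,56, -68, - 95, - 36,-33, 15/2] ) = [  -  95 , - 68, - 62.46,- 57,  -  36, - 33, - 26, - 4,4/7, 15/2,56 , 56, 98, 99]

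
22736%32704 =22736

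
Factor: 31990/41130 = 7/9 = 3^ ( - 2)*7^1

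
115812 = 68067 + 47745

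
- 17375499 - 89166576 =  - 106542075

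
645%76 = 37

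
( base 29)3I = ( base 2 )1101001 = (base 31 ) 3c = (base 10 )105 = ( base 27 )3O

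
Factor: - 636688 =-2^4*13^1*3061^1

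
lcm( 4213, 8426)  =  8426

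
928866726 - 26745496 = 902121230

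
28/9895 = 28/9895  =  0.00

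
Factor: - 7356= - 2^2 * 3^1*613^1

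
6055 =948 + 5107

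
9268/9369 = 9268/9369 = 0.99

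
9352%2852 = 796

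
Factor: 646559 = 359^1*1801^1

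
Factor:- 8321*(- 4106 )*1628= 55622290328 = 2^3*11^1*37^1*53^1*157^1* 2053^1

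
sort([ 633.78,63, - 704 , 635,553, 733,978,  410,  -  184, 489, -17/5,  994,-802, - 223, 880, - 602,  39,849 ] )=[  -  802,-704, - 602, - 223, - 184, - 17/5, 39 , 63,410, 489, 553, 633.78,635,  733,  849, 880,  978,994] 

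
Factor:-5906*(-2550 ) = 2^2*3^1*5^2*17^1*2953^1 = 15060300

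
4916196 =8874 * 554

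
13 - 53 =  - 40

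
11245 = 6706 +4539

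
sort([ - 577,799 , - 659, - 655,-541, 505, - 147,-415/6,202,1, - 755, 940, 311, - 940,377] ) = [ - 940, - 755,- 659, - 655,-577, - 541,-147, - 415/6,  1, 202  ,  311 , 377, 505,  799,940] 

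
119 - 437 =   -  318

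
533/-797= -533/797 = - 0.67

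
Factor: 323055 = 3^3*5^1*2393^1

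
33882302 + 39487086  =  73369388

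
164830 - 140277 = 24553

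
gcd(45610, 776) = 2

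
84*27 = 2268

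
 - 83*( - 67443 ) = 5597769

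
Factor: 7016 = 2^3*877^1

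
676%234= 208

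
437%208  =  21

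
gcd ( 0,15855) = 15855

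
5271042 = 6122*861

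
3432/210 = 572/35 = 16.34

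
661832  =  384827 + 277005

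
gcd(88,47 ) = 1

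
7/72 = 7/72 = 0.10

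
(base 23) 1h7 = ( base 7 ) 2463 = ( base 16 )39F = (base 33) S3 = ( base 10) 927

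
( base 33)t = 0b11101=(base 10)29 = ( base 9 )32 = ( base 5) 104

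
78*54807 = 4274946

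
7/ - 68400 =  - 1+68393/68400 = - 0.00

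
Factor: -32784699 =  - 3^1*10928233^1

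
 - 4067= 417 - 4484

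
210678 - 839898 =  - 629220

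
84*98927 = 8309868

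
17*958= 16286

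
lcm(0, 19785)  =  0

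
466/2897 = 466/2897 = 0.16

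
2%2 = 0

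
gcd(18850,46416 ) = 2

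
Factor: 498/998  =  249/499 = 3^1*83^1*499^( - 1 )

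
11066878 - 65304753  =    -  54237875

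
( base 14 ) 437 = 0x341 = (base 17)2f0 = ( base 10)833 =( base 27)13N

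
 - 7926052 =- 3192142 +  - 4733910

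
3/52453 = 3/52453 = 0.00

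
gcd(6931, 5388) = 1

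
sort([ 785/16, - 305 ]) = [  -  305,785/16]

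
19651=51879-32228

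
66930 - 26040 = 40890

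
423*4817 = 2037591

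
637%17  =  8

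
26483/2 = 26483/2 = 13241.50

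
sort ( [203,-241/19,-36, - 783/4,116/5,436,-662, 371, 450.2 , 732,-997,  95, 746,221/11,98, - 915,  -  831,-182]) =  [-997, - 915  ,-831, - 662, - 783/4, - 182, - 36,-241/19, 221/11,116/5,95, 98,  203,371 , 436, 450.2, 732, 746 ]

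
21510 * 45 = 967950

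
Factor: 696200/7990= 2^2*5^1*17^( - 1)*47^( - 1)*59^2 =69620/799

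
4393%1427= 112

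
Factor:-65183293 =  - 7^1*9311899^1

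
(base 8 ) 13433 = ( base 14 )2227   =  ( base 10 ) 5915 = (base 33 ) 5e8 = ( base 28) 7f7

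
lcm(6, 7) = 42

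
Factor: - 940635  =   - 3^2 *5^1*20903^1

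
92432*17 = 1571344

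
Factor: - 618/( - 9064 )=2^ ( - 2 )*3^1*11^(  -  1 ) = 3/44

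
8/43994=4/21997 = 0.00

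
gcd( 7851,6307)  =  1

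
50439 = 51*989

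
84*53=4452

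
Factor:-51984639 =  - 3^3 * 7^2*39293^1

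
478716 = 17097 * 28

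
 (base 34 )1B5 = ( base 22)33h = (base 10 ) 1535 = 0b10111111111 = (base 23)2kh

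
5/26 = 5/26 = 0.19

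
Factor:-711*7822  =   - 2^1*3^2*79^1*3911^1 = - 5561442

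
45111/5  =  9022 + 1/5 = 9022.20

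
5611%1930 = 1751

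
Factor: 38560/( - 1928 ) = -20 = - 2^2*5^1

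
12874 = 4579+8295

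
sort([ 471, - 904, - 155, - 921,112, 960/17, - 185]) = [ - 921 , - 904, - 185,-155,960/17, 112 , 471]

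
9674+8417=18091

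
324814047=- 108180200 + 432994247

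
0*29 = 0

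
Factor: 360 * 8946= 3220560= 2^4*3^4*5^1 * 7^1 * 71^1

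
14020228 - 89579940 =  - 75559712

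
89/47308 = 89/47308 = 0.00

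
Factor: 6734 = 2^1*7^1*13^1*37^1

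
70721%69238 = 1483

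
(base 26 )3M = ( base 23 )48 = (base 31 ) 37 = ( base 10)100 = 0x64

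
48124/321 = 48124/321 = 149.92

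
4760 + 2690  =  7450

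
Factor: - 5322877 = -7^1*760411^1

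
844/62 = 422/31 = 13.61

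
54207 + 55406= 109613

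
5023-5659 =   -  636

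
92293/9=10254  +  7/9= 10254.78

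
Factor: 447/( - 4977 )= - 3^(-1 )*7^(-1)*79^( -1)* 149^1 = - 149/1659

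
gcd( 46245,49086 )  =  3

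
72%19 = 15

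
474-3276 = -2802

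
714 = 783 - 69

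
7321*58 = 424618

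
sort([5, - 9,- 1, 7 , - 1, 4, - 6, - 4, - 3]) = [-9, - 6, - 4,  -  3, - 1, - 1, 4,5,7 ] 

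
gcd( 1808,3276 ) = 4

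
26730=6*4455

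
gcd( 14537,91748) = 1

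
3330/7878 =555/1313 = 0.42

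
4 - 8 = - 4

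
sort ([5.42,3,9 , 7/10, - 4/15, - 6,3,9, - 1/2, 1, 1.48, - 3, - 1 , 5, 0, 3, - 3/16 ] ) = [-6, - 3, - 1, - 1/2, - 4/15, - 3/16, 0 , 7/10,1, 1.48, 3, 3,3,  5, 5.42,9,9 ] 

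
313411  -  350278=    - 36867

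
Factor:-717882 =-2^1*3^1*11^1*73^1*149^1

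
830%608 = 222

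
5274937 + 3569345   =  8844282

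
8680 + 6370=15050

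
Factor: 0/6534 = 0^1 = 0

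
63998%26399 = 11200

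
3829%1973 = 1856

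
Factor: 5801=5801^1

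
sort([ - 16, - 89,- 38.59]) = [-89, - 38.59, - 16 ]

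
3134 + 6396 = 9530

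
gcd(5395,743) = 1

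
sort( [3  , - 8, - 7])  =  [-8,-7, 3]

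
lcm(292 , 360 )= 26280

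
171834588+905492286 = 1077326874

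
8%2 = 0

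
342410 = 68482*5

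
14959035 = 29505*507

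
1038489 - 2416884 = -1378395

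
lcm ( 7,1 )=7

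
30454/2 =15227= 15227.00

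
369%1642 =369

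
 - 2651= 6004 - 8655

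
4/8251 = 4/8251 = 0.00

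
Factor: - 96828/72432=-8069/6036  =  - 2^( - 2 )*3^( - 1)*503^( - 1 )*8069^1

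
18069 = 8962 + 9107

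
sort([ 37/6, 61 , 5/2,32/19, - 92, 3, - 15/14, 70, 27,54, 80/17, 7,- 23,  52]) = [ - 92, -23,-15/14, 32/19, 5/2, 3, 80/17,37/6,7, 27 , 52,54,61, 70]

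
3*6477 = 19431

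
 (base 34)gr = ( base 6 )2351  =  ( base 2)1000111011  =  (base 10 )571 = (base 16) 23B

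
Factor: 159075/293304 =525/968  =  2^( -3 )*3^1*5^2*7^1*11^( -2 )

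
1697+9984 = 11681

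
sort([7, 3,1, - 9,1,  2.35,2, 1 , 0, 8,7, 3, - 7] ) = [ - 9, - 7, 0,  1,1, 1,2,2.35,3,3,7,7,8] 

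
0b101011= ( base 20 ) 23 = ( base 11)3A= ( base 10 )43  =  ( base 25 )1i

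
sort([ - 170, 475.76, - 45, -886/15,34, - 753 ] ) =[ - 753,-170 ,  -  886/15, - 45, 34, 475.76]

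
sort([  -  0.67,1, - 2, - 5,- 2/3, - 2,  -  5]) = [-5, - 5, - 2, - 2,-0.67, - 2/3,1]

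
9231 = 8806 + 425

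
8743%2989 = 2765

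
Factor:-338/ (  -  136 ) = 2^( - 2 )*13^2 * 17^( - 1) = 169/68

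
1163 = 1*1163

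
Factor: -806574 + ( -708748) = -1515322= - 2^1 * 757661^1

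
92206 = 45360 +46846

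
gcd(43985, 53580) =95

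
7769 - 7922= - 153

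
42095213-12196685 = 29898528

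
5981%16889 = 5981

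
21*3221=67641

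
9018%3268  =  2482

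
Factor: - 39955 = -5^1*61^1*131^1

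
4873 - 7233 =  - 2360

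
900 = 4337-3437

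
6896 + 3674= 10570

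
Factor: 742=2^1 * 7^1*53^1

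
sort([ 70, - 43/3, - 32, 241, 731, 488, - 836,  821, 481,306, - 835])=[ - 836,-835,- 32, -43/3,70, 241, 306, 481, 488, 731, 821] 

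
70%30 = 10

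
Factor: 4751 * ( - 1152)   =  -2^7*3^2*4751^1  =  - 5473152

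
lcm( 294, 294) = 294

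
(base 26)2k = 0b1001000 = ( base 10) 72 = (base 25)2M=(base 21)39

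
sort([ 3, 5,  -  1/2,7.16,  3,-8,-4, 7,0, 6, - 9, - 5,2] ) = [ - 9, - 8 , - 5, - 4, - 1/2 , 0,2,3, 3, 5,6, 7, 7.16] 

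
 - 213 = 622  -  835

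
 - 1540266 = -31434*49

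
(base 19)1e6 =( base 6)2533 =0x279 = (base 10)633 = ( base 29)lo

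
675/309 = 225/103 = 2.18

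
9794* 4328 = 42388432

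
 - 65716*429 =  - 28192164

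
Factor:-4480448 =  - 2^6*7^1*73^1*137^1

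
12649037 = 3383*3739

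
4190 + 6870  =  11060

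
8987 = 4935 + 4052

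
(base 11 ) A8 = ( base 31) 3p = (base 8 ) 166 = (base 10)118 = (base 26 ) 4E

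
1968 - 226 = 1742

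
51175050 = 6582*7775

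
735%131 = 80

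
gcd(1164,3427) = 1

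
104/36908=26/9227  =  0.00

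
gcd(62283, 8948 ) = 1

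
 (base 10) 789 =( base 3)1002020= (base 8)1425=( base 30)Q9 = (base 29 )R6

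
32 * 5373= 171936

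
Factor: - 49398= - 2^1 * 3^1 * 8233^1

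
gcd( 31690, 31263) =1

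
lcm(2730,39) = 2730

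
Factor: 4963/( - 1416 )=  - 2^ ( - 3)*3^( - 1)*7^1*59^( - 1)*709^1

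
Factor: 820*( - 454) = -372280=- 2^3*5^1*41^1*227^1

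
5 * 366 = 1830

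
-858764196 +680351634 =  - 178412562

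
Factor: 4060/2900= 7/5 = 5^( - 1) * 7^1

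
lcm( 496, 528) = 16368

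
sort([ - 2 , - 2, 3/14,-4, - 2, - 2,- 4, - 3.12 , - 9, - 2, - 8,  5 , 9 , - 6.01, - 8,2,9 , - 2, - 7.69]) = [-9, - 8,-8, - 7.69,- 6.01, - 4, - 4, - 3.12, - 2, - 2,-2 , - 2,- 2 , - 2,3/14,  2, 5,9, 9 ] 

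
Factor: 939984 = 2^4*3^1* 19583^1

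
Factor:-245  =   - 5^1*7^2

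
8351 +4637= 12988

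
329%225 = 104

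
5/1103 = 5/1103 = 0.00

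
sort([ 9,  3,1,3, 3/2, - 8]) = [ - 8,1,3/2,3, 3 , 9]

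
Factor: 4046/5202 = 3^( - 2) * 7^1 = 7/9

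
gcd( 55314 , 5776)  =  2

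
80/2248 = 10/281 = 0.04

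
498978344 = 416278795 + 82699549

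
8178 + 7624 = 15802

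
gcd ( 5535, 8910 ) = 135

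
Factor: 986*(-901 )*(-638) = 566790268  =  2^2*11^1  *  17^2*29^2*53^1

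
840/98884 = 210/24721  =  0.01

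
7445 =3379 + 4066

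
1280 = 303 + 977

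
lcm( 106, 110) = 5830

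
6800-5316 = 1484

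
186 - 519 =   -  333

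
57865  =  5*11573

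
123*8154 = 1002942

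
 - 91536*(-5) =457680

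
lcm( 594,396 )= 1188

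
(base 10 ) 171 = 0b10101011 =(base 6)443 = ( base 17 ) a1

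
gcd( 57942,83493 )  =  9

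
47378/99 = 478+56/99 = 478.57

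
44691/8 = 44691/8 = 5586.38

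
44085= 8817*5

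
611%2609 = 611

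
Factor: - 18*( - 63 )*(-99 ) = - 112266= - 2^1*3^6 * 7^1*11^1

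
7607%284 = 223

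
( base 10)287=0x11F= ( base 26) B1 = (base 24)bn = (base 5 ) 2122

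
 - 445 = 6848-7293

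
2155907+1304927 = 3460834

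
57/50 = 57/50 = 1.14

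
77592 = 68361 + 9231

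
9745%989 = 844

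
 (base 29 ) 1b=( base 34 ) 16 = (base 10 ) 40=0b101000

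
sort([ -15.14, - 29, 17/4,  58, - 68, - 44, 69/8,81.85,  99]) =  [ - 68, - 44, - 29, - 15.14 , 17/4,69/8,  58, 81.85,99 ]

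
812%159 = 17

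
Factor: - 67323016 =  - 2^3 * 61^1* 137957^1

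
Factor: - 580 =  - 2^2*5^1*29^1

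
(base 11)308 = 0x173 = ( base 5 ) 2441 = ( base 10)371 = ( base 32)bj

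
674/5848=337/2924 = 0.12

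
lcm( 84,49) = 588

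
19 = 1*19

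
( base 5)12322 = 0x3C2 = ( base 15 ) 442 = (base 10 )962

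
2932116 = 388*7557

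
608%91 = 62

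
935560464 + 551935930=1487496394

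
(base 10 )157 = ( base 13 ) c1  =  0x9d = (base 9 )184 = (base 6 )421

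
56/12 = 4 + 2/3 = 4.67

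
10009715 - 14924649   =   - 4914934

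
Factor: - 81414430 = -2^1*5^1*19^1  *  37^2*313^1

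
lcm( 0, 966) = 0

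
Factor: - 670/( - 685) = 134/137 = 2^1*67^1*137^( - 1)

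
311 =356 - 45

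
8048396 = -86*( - 93586 )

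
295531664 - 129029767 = 166501897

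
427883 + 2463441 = 2891324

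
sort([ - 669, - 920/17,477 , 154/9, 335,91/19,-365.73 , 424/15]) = [ - 669, -365.73, - 920/17,  91/19,154/9,424/15,335, 477]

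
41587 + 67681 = 109268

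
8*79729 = 637832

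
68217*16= 1091472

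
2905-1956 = 949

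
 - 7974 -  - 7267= -707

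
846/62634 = 141/10439=0.01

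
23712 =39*608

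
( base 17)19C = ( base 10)454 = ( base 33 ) DP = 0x1C6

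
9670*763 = 7378210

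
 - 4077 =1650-5727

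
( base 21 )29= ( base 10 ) 51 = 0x33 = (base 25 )21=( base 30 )1l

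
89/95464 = 89/95464 =0.00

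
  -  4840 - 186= - 5026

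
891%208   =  59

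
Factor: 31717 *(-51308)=-1627335836 = -2^2*7^1  *23^1*101^1*127^1*197^1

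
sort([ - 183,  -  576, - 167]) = [ -576, - 183, - 167]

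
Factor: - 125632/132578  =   - 416/439 = - 2^5 * 13^1* 439^( - 1)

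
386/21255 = 386/21255 = 0.02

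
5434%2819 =2615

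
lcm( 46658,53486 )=2192926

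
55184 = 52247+2937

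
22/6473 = 22/6473 = 0.00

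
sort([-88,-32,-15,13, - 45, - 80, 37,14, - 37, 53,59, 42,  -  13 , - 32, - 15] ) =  [ - 88, - 80,  -  45,  -  37, - 32, - 32, - 15, - 15, - 13 , 13,14  ,  37 , 42,53 , 59]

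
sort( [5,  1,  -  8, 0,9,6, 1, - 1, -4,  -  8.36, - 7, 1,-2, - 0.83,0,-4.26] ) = [ - 8.36, - 8 ,  -  7, - 4.26, - 4,- 2, - 1,  -  0.83,0, 0, 1, 1, 1, 5,6,9 ]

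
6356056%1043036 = 97840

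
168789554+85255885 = 254045439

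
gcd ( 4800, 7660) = 20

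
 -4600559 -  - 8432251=3831692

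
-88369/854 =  - 104 + 447/854 =- 103.48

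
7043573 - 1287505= 5756068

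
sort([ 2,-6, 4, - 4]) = [ - 6,-4,2,4] 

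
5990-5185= 805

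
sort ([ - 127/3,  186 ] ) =[ - 127/3, 186 ] 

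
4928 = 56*88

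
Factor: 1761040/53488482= 2^3*3^( - 1)*5^1*2113^( - 1 )*4219^(  -  1)*22013^1 =880520/26744241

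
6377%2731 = 915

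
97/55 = 1 + 42/55 = 1.76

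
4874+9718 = 14592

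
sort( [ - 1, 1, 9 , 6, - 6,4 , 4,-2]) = [ - 6, - 2, - 1,1, 4,4,6, 9]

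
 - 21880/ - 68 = 5470/17= 321.76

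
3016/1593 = 1 + 1423/1593 = 1.89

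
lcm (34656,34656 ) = 34656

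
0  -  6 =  - 6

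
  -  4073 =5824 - 9897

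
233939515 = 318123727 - 84184212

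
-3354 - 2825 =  - 6179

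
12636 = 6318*2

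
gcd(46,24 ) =2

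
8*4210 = 33680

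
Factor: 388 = 2^2*97^1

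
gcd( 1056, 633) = 3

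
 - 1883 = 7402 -9285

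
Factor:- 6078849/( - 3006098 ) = 2^( - 1 )*3^1 * 7^1*289469^1*1503049^( - 1 ) 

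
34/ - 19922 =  - 17/9961 = -0.00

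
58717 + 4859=63576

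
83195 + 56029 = 139224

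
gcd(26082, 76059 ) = 81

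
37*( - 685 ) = - 25345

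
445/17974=445/17974 = 0.02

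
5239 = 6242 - 1003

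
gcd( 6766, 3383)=3383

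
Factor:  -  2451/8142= - 817/2714=- 2^(-1 ) * 19^1*23^(-1)*43^1*59^( - 1)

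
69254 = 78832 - 9578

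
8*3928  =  31424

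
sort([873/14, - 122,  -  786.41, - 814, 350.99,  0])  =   [ - 814, - 786.41,  -  122, 0, 873/14,350.99]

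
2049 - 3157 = -1108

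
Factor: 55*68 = 2^2*5^1 * 11^1*17^1= 3740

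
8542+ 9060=17602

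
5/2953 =5/2953 = 0.00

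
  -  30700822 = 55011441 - 85712263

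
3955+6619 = 10574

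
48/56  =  6/7  =  0.86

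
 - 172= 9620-9792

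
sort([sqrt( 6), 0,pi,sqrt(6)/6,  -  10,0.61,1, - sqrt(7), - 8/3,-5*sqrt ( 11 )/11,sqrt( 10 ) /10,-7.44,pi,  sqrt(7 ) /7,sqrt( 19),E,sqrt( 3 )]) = [ - 10,  -  7.44, - 8/3,  -  sqrt( 7 ), - 5*sqrt( 11)/11,0,sqrt(10) /10,sqrt( 7)/7,sqrt(6)/6,0.61,1 , sqrt( 3 ), sqrt(  6 ),E,pi,pi,sqrt(19) ]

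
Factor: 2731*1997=5453807 = 1997^1 * 2731^1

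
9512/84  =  113+5/21 = 113.24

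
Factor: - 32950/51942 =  - 3^( - 1)*5^2*11^ ( - 1 )*659^1*787^( - 1 ) = - 16475/25971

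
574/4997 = 574/4997=0.11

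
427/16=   26 + 11/16 = 26.69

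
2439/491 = 4 + 475/491 = 4.97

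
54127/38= 54127/38 = 1424.39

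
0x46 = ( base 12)5A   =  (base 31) 28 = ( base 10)70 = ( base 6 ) 154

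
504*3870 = 1950480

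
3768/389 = 3768/389 = 9.69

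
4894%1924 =1046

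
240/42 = 40/7 = 5.71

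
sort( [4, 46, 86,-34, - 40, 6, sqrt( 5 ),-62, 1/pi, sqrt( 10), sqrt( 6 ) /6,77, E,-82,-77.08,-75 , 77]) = [  -  82, - 77.08, - 75, -62, - 40,-34,1/pi,sqrt( 6) /6, sqrt( 5) , E, sqrt( 10), 4, 6 , 46, 77, 77,  86]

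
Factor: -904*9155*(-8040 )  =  66540004800 = 2^6*3^1*5^2*67^1 * 113^1*1831^1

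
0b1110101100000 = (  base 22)FBI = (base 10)7520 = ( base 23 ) e4m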